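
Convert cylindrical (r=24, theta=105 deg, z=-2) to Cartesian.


x = 24 * cos(105) = -6.2117
y = 24 * sin(105) = 23.1822
z = -2

(-6.2117, 23.1822, -2)


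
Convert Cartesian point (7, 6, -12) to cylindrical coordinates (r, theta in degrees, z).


r = sqrt(7^2 + 6^2) = 9.2195
theta = atan2(6, 7) = 40.6013 deg
z = -12

r = 9.2195, theta = 40.6013 deg, z = -12


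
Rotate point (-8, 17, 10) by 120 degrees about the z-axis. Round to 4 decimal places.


x' = -8*cos(120) - 17*sin(120) = -10.7224
y' = -8*sin(120) + 17*cos(120) = -15.4282
z' = 10

(-10.7224, -15.4282, 10)


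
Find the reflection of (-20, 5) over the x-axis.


Reflection across x-axis: (x, y) -> (x, -y)
(-20, 5) -> (-20, -5)

(-20, -5)


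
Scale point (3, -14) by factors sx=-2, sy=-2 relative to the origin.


Scaling: (x*sx, y*sy) = (3*-2, -14*-2) = (-6, 28)

(-6, 28)


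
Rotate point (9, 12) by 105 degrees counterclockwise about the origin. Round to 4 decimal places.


x' = 9*cos(105) - 12*sin(105) = -13.9205
y' = 9*sin(105) + 12*cos(105) = 5.5875

(-13.9205, 5.5875)


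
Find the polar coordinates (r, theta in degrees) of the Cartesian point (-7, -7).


r = sqrt((-7)^2 + (-7)^2) = 9.8995
theta = atan2(-7, -7) = 225 degrees

r = 9.8995, theta = 225 degrees


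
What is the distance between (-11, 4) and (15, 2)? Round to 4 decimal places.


d = sqrt((15--11)^2 + (2-4)^2) = 26.0768

26.0768


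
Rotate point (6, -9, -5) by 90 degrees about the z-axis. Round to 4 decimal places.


x' = 6*cos(90) - -9*sin(90) = 9
y' = 6*sin(90) + -9*cos(90) = 6
z' = -5

(9, 6, -5)


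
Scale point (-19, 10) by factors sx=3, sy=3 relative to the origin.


Scaling: (x*sx, y*sy) = (-19*3, 10*3) = (-57, 30)

(-57, 30)


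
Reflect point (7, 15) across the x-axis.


Reflection across x-axis: (x, y) -> (x, -y)
(7, 15) -> (7, -15)

(7, -15)


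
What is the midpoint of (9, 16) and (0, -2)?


Midpoint = ((9+0)/2, (16+-2)/2) = (4.5, 7)

(4.5, 7)


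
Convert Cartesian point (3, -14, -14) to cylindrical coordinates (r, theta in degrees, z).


r = sqrt(3^2 + (-14)^2) = 14.3178
theta = atan2(-14, 3) = 282.0948 deg
z = -14

r = 14.3178, theta = 282.0948 deg, z = -14


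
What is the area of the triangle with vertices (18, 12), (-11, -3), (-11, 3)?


Area = |x1(y2-y3) + x2(y3-y1) + x3(y1-y2)| / 2
= |18*(-3-3) + -11*(3-12) + -11*(12--3)| / 2
= 87

87


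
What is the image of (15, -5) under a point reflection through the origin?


Reflection through origin: (x, y) -> (-x, -y)
(15, -5) -> (-15, 5)

(-15, 5)


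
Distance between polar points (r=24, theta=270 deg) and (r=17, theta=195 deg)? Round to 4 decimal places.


d = sqrt(r1^2 + r2^2 - 2*r1*r2*cos(t2-t1))
d = sqrt(24^2 + 17^2 - 2*24*17*cos(195-270)) = 25.5696

25.5696


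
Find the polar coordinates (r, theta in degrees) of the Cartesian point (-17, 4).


r = sqrt((-17)^2 + 4^2) = 17.4642
theta = atan2(4, -17) = 166.7595 degrees

r = 17.4642, theta = 166.7595 degrees


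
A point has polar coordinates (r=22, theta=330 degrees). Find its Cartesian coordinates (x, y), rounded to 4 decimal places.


x = 22 * cos(330) = 19.0526
y = 22 * sin(330) = -11

(19.0526, -11)


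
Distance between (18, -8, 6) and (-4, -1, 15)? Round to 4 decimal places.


d = sqrt((-4-18)^2 + (-1--8)^2 + (15-6)^2) = 24.779

24.779


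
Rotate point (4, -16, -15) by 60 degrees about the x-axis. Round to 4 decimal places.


x' = 4
y' = -16*cos(60) - -15*sin(60) = 4.9904
z' = -16*sin(60) + -15*cos(60) = -21.3564

(4, 4.9904, -21.3564)


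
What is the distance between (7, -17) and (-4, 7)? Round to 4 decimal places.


d = sqrt((-4-7)^2 + (7--17)^2) = 26.4008

26.4008


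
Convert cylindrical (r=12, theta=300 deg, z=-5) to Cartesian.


x = 12 * cos(300) = 6
y = 12 * sin(300) = -10.3923
z = -5

(6, -10.3923, -5)


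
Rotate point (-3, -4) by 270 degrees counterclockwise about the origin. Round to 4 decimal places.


x' = -3*cos(270) - -4*sin(270) = -4
y' = -3*sin(270) + -4*cos(270) = 3

(-4, 3)


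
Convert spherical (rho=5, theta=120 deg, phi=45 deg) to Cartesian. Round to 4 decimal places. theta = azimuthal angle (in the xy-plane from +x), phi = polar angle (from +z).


x = 5 * sin(45) * cos(120) = -1.7678
y = 5 * sin(45) * sin(120) = 3.0619
z = 5 * cos(45) = 3.5355

(-1.7678, 3.0619, 3.5355)


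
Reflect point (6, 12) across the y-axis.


Reflection across y-axis: (x, y) -> (-x, y)
(6, 12) -> (-6, 12)

(-6, 12)


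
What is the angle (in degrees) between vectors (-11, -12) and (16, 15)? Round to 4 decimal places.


dot = -11*16 + -12*15 = -356
|u| = 16.2788, |v| = 21.9317
cos(angle) = -0.9971
angle = 175.6628 degrees

175.6628 degrees


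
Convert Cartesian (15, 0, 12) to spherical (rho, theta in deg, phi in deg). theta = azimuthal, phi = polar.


rho = sqrt(15^2 + 0^2 + 12^2) = 19.2094
theta = atan2(0, 15) = 0 deg
phi = acos(12/19.2094) = 51.3402 deg

rho = 19.2094, theta = 0 deg, phi = 51.3402 deg


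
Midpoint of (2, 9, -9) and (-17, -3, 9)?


Midpoint = ((2+-17)/2, (9+-3)/2, (-9+9)/2) = (-7.5, 3, 0)

(-7.5, 3, 0)


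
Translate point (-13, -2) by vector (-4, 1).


Translation: (x+dx, y+dy) = (-13+-4, -2+1) = (-17, -1)

(-17, -1)


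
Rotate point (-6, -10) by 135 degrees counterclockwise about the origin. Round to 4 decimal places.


x' = -6*cos(135) - -10*sin(135) = 11.3137
y' = -6*sin(135) + -10*cos(135) = 2.8284

(11.3137, 2.8284)


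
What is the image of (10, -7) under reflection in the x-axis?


Reflection across x-axis: (x, y) -> (x, -y)
(10, -7) -> (10, 7)

(10, 7)


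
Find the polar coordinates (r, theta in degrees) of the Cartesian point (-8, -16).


r = sqrt((-8)^2 + (-16)^2) = 17.8885
theta = atan2(-16, -8) = 243.4349 degrees

r = 17.8885, theta = 243.4349 degrees


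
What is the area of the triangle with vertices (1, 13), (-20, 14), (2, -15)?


Area = |x1(y2-y3) + x2(y3-y1) + x3(y1-y2)| / 2
= |1*(14--15) + -20*(-15-13) + 2*(13-14)| / 2
= 293.5

293.5


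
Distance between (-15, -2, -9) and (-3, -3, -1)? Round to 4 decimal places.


d = sqrt((-3--15)^2 + (-3--2)^2 + (-1--9)^2) = 14.4568

14.4568


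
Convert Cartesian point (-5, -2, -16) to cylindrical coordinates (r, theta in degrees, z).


r = sqrt((-5)^2 + (-2)^2) = 5.3852
theta = atan2(-2, -5) = 201.8014 deg
z = -16

r = 5.3852, theta = 201.8014 deg, z = -16


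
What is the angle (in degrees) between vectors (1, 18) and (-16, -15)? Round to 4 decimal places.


dot = 1*-16 + 18*-15 = -286
|u| = 18.0278, |v| = 21.9317
cos(angle) = -0.7234
angle = 136.3322 degrees

136.3322 degrees


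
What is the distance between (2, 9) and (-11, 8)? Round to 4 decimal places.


d = sqrt((-11-2)^2 + (8-9)^2) = 13.0384

13.0384


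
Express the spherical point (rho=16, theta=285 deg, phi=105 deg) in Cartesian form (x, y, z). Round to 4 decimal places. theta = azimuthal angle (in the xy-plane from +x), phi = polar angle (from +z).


x = 16 * sin(105) * cos(285) = 4
y = 16 * sin(105) * sin(285) = -14.9282
z = 16 * cos(105) = -4.1411

(4, -14.9282, -4.1411)


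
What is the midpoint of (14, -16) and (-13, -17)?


Midpoint = ((14+-13)/2, (-16+-17)/2) = (0.5, -16.5)

(0.5, -16.5)


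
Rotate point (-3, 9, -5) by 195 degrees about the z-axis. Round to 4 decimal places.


x' = -3*cos(195) - 9*sin(195) = 5.2271
y' = -3*sin(195) + 9*cos(195) = -7.9169
z' = -5

(5.2271, -7.9169, -5)


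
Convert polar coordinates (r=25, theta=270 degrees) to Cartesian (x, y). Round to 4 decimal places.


x = 25 * cos(270) = 0
y = 25 * sin(270) = -25

(0, -25)


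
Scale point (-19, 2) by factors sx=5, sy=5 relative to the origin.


Scaling: (x*sx, y*sy) = (-19*5, 2*5) = (-95, 10)

(-95, 10)


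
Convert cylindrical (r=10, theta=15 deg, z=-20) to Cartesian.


x = 10 * cos(15) = 9.6593
y = 10 * sin(15) = 2.5882
z = -20

(9.6593, 2.5882, -20)


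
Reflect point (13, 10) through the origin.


Reflection through origin: (x, y) -> (-x, -y)
(13, 10) -> (-13, -10)

(-13, -10)


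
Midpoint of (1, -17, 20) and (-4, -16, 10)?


Midpoint = ((1+-4)/2, (-17+-16)/2, (20+10)/2) = (-1.5, -16.5, 15)

(-1.5, -16.5, 15)


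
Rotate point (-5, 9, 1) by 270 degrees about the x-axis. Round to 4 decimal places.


x' = -5
y' = 9*cos(270) - 1*sin(270) = 1
z' = 9*sin(270) + 1*cos(270) = -9

(-5, 1, -9)


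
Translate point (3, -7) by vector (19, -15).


Translation: (x+dx, y+dy) = (3+19, -7+-15) = (22, -22)

(22, -22)


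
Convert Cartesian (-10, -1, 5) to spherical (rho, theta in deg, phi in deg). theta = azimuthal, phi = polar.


rho = sqrt((-10)^2 + (-1)^2 + 5^2) = 11.225
theta = atan2(-1, -10) = 185.7106 deg
phi = acos(5/11.225) = 63.5488 deg

rho = 11.225, theta = 185.7106 deg, phi = 63.5488 deg


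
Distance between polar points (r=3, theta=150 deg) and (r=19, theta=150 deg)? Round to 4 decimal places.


d = sqrt(r1^2 + r2^2 - 2*r1*r2*cos(t2-t1))
d = sqrt(3^2 + 19^2 - 2*3*19*cos(150-150)) = 16

16


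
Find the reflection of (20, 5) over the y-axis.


Reflection across y-axis: (x, y) -> (-x, y)
(20, 5) -> (-20, 5)

(-20, 5)


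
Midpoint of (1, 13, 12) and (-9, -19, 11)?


Midpoint = ((1+-9)/2, (13+-19)/2, (12+11)/2) = (-4, -3, 11.5)

(-4, -3, 11.5)


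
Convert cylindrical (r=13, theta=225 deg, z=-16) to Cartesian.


x = 13 * cos(225) = -9.1924
y = 13 * sin(225) = -9.1924
z = -16

(-9.1924, -9.1924, -16)


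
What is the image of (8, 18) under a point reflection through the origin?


Reflection through origin: (x, y) -> (-x, -y)
(8, 18) -> (-8, -18)

(-8, -18)


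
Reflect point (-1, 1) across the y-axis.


Reflection across y-axis: (x, y) -> (-x, y)
(-1, 1) -> (1, 1)

(1, 1)


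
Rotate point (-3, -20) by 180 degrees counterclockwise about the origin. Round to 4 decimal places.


x' = -3*cos(180) - -20*sin(180) = 3
y' = -3*sin(180) + -20*cos(180) = 20

(3, 20)


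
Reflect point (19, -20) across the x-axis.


Reflection across x-axis: (x, y) -> (x, -y)
(19, -20) -> (19, 20)

(19, 20)


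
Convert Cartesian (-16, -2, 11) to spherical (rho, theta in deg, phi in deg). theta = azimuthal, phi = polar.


rho = sqrt((-16)^2 + (-2)^2 + 11^2) = 19.5192
theta = atan2(-2, -16) = 187.125 deg
phi = acos(11/19.5192) = 55.6985 deg

rho = 19.5192, theta = 187.125 deg, phi = 55.6985 deg


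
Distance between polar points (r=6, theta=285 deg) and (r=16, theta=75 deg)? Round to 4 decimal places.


d = sqrt(r1^2 + r2^2 - 2*r1*r2*cos(t2-t1))
d = sqrt(6^2 + 16^2 - 2*6*16*cos(75-285)) = 21.4074

21.4074


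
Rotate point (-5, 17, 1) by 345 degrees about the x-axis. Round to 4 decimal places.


x' = -5
y' = 17*cos(345) - 1*sin(345) = 16.6796
z' = 17*sin(345) + 1*cos(345) = -3.434

(-5, 16.6796, -3.434)


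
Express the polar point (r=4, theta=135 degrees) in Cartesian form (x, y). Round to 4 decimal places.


x = 4 * cos(135) = -2.8284
y = 4 * sin(135) = 2.8284

(-2.8284, 2.8284)


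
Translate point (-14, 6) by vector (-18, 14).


Translation: (x+dx, y+dy) = (-14+-18, 6+14) = (-32, 20)

(-32, 20)


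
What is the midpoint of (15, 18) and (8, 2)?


Midpoint = ((15+8)/2, (18+2)/2) = (11.5, 10)

(11.5, 10)


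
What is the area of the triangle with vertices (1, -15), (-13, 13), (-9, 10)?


Area = |x1(y2-y3) + x2(y3-y1) + x3(y1-y2)| / 2
= |1*(13-10) + -13*(10--15) + -9*(-15-13)| / 2
= 35

35


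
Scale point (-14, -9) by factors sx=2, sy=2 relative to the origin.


Scaling: (x*sx, y*sy) = (-14*2, -9*2) = (-28, -18)

(-28, -18)


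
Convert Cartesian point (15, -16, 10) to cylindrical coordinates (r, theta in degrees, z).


r = sqrt(15^2 + (-16)^2) = 21.9317
theta = atan2(-16, 15) = 313.1524 deg
z = 10

r = 21.9317, theta = 313.1524 deg, z = 10


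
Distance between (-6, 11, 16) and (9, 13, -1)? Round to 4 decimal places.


d = sqrt((9--6)^2 + (13-11)^2 + (-1-16)^2) = 22.7596

22.7596


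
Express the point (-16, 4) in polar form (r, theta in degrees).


r = sqrt((-16)^2 + 4^2) = 16.4924
theta = atan2(4, -16) = 165.9638 degrees

r = 16.4924, theta = 165.9638 degrees


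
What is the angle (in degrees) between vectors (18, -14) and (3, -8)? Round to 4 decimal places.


dot = 18*3 + -14*-8 = 166
|u| = 22.8035, |v| = 8.544
cos(angle) = 0.852
angle = 31.569 degrees

31.569 degrees


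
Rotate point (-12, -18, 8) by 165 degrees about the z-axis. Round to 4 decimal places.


x' = -12*cos(165) - -18*sin(165) = 16.2499
y' = -12*sin(165) + -18*cos(165) = 14.2808
z' = 8

(16.2499, 14.2808, 8)


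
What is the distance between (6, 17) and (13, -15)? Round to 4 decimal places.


d = sqrt((13-6)^2 + (-15-17)^2) = 32.7567

32.7567


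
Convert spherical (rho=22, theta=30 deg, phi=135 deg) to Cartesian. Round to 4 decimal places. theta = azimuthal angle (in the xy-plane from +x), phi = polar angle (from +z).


x = 22 * sin(135) * cos(30) = 13.4722
y = 22 * sin(135) * sin(30) = 7.7782
z = 22 * cos(135) = -15.5563

(13.4722, 7.7782, -15.5563)


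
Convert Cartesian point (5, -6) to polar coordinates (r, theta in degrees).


r = sqrt(5^2 + (-6)^2) = 7.8102
theta = atan2(-6, 5) = 309.8056 degrees

r = 7.8102, theta = 309.8056 degrees


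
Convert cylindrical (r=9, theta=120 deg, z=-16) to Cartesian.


x = 9 * cos(120) = -4.5
y = 9 * sin(120) = 7.7942
z = -16

(-4.5, 7.7942, -16)


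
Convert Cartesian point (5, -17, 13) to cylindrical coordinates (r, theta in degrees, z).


r = sqrt(5^2 + (-17)^2) = 17.72
theta = atan2(-17, 5) = 286.3895 deg
z = 13

r = 17.72, theta = 286.3895 deg, z = 13


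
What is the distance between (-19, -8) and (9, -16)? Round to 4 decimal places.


d = sqrt((9--19)^2 + (-16--8)^2) = 29.1204

29.1204


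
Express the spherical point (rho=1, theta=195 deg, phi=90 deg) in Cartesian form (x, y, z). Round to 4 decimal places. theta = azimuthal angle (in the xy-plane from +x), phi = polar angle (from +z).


x = 1 * sin(90) * cos(195) = -0.9659
y = 1 * sin(90) * sin(195) = -0.2588
z = 1 * cos(90) = 0

(-0.9659, -0.2588, 0)


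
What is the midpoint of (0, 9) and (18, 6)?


Midpoint = ((0+18)/2, (9+6)/2) = (9, 7.5)

(9, 7.5)


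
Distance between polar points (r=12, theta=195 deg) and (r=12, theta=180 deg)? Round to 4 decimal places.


d = sqrt(r1^2 + r2^2 - 2*r1*r2*cos(t2-t1))
d = sqrt(12^2 + 12^2 - 2*12*12*cos(180-195)) = 3.1326

3.1326


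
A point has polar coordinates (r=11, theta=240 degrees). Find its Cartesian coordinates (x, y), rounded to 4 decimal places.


x = 11 * cos(240) = -5.5
y = 11 * sin(240) = -9.5263

(-5.5, -9.5263)


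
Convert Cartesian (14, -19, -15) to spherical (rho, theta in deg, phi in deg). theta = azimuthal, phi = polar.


rho = sqrt(14^2 + (-19)^2 + (-15)^2) = 27.9643
theta = atan2(-19, 14) = 306.3844 deg
phi = acos(-15/27.9643) = 122.4388 deg

rho = 27.9643, theta = 306.3844 deg, phi = 122.4388 deg


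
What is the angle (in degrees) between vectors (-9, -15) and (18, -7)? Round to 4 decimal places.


dot = -9*18 + -15*-7 = -57
|u| = 17.4929, |v| = 19.3132
cos(angle) = -0.1687
angle = 99.7133 degrees

99.7133 degrees


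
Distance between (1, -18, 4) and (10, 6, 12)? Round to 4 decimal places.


d = sqrt((10-1)^2 + (6--18)^2 + (12-4)^2) = 26.8514

26.8514


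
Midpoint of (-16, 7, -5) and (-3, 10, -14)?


Midpoint = ((-16+-3)/2, (7+10)/2, (-5+-14)/2) = (-9.5, 8.5, -9.5)

(-9.5, 8.5, -9.5)


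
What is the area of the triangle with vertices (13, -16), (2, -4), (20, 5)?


Area = |x1(y2-y3) + x2(y3-y1) + x3(y1-y2)| / 2
= |13*(-4-5) + 2*(5--16) + 20*(-16--4)| / 2
= 157.5

157.5


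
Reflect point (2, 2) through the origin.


Reflection through origin: (x, y) -> (-x, -y)
(2, 2) -> (-2, -2)

(-2, -2)


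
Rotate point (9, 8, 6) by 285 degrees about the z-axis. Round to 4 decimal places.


x' = 9*cos(285) - 8*sin(285) = 10.0568
y' = 9*sin(285) + 8*cos(285) = -6.6228
z' = 6

(10.0568, -6.6228, 6)


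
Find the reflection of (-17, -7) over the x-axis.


Reflection across x-axis: (x, y) -> (x, -y)
(-17, -7) -> (-17, 7)

(-17, 7)


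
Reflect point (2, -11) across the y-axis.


Reflection across y-axis: (x, y) -> (-x, y)
(2, -11) -> (-2, -11)

(-2, -11)


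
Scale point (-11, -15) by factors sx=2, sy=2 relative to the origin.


Scaling: (x*sx, y*sy) = (-11*2, -15*2) = (-22, -30)

(-22, -30)


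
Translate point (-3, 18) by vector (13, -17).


Translation: (x+dx, y+dy) = (-3+13, 18+-17) = (10, 1)

(10, 1)


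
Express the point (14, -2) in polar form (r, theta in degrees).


r = sqrt(14^2 + (-2)^2) = 14.1421
theta = atan2(-2, 14) = 351.8699 degrees

r = 14.1421, theta = 351.8699 degrees


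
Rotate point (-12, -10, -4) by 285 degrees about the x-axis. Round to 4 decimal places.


x' = -12
y' = -10*cos(285) - -4*sin(285) = -6.4519
z' = -10*sin(285) + -4*cos(285) = 8.624

(-12, -6.4519, 8.624)


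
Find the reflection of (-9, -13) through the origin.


Reflection through origin: (x, y) -> (-x, -y)
(-9, -13) -> (9, 13)

(9, 13)


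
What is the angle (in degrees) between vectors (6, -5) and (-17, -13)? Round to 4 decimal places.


dot = 6*-17 + -5*-13 = -37
|u| = 7.8102, |v| = 21.4009
cos(angle) = -0.2214
angle = 102.7891 degrees

102.7891 degrees


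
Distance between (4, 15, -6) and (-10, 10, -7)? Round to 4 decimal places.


d = sqrt((-10-4)^2 + (10-15)^2 + (-7--6)^2) = 14.8997

14.8997


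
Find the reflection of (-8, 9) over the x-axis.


Reflection across x-axis: (x, y) -> (x, -y)
(-8, 9) -> (-8, -9)

(-8, -9)


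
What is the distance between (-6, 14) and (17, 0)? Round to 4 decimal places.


d = sqrt((17--6)^2 + (0-14)^2) = 26.9258

26.9258


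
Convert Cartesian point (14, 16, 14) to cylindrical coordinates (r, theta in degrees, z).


r = sqrt(14^2 + 16^2) = 21.2603
theta = atan2(16, 14) = 48.8141 deg
z = 14

r = 21.2603, theta = 48.8141 deg, z = 14


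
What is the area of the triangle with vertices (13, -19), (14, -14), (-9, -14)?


Area = |x1(y2-y3) + x2(y3-y1) + x3(y1-y2)| / 2
= |13*(-14--14) + 14*(-14--19) + -9*(-19--14)| / 2
= 57.5

57.5


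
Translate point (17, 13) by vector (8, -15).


Translation: (x+dx, y+dy) = (17+8, 13+-15) = (25, -2)

(25, -2)


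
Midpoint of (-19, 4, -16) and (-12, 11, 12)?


Midpoint = ((-19+-12)/2, (4+11)/2, (-16+12)/2) = (-15.5, 7.5, -2)

(-15.5, 7.5, -2)


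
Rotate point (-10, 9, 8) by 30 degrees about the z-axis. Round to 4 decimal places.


x' = -10*cos(30) - 9*sin(30) = -13.1603
y' = -10*sin(30) + 9*cos(30) = 2.7942
z' = 8

(-13.1603, 2.7942, 8)


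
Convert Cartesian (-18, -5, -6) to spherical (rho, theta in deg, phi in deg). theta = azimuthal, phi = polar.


rho = sqrt((-18)^2 + (-5)^2 + (-6)^2) = 19.6214
theta = atan2(-5, -18) = 195.5241 deg
phi = acos(-6/19.6214) = 107.8056 deg

rho = 19.6214, theta = 195.5241 deg, phi = 107.8056 deg


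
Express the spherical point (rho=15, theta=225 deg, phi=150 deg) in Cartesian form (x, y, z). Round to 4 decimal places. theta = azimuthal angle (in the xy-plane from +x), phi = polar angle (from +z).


x = 15 * sin(150) * cos(225) = -5.3033
y = 15 * sin(150) * sin(225) = -5.3033
z = 15 * cos(150) = -12.9904

(-5.3033, -5.3033, -12.9904)


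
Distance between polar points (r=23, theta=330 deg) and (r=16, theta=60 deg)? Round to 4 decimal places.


d = sqrt(r1^2 + r2^2 - 2*r1*r2*cos(t2-t1))
d = sqrt(23^2 + 16^2 - 2*23*16*cos(60-330)) = 28.0179

28.0179


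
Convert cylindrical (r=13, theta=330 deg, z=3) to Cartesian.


x = 13 * cos(330) = 11.2583
y = 13 * sin(330) = -6.5
z = 3

(11.2583, -6.5, 3)


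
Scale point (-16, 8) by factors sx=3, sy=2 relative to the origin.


Scaling: (x*sx, y*sy) = (-16*3, 8*2) = (-48, 16)

(-48, 16)


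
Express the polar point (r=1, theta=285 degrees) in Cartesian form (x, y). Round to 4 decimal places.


x = 1 * cos(285) = 0.2588
y = 1 * sin(285) = -0.9659

(0.2588, -0.9659)


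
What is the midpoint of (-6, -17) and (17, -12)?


Midpoint = ((-6+17)/2, (-17+-12)/2) = (5.5, -14.5)

(5.5, -14.5)


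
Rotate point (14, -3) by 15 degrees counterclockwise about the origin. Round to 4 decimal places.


x' = 14*cos(15) - -3*sin(15) = 14.2994
y' = 14*sin(15) + -3*cos(15) = 0.7257

(14.2994, 0.7257)


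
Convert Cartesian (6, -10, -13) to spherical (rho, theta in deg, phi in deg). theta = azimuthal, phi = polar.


rho = sqrt(6^2 + (-10)^2 + (-13)^2) = 17.4642
theta = atan2(-10, 6) = 300.9638 deg
phi = acos(-13/17.4642) = 138.1057 deg

rho = 17.4642, theta = 300.9638 deg, phi = 138.1057 deg


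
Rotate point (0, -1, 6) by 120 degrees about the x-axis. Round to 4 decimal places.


x' = 0
y' = -1*cos(120) - 6*sin(120) = -4.6962
z' = -1*sin(120) + 6*cos(120) = -3.866

(0, -4.6962, -3.866)


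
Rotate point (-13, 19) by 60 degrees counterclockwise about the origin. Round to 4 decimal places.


x' = -13*cos(60) - 19*sin(60) = -22.9545
y' = -13*sin(60) + 19*cos(60) = -1.7583

(-22.9545, -1.7583)


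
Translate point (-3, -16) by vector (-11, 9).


Translation: (x+dx, y+dy) = (-3+-11, -16+9) = (-14, -7)

(-14, -7)


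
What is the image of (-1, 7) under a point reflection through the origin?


Reflection through origin: (x, y) -> (-x, -y)
(-1, 7) -> (1, -7)

(1, -7)


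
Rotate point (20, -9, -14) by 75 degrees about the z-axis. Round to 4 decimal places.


x' = 20*cos(75) - -9*sin(75) = 13.8697
y' = 20*sin(75) + -9*cos(75) = 16.9891
z' = -14

(13.8697, 16.9891, -14)


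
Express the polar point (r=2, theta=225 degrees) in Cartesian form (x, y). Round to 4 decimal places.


x = 2 * cos(225) = -1.4142
y = 2 * sin(225) = -1.4142

(-1.4142, -1.4142)


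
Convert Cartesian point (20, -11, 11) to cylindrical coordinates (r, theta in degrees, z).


r = sqrt(20^2 + (-11)^2) = 22.8254
theta = atan2(-11, 20) = 331.1892 deg
z = 11

r = 22.8254, theta = 331.1892 deg, z = 11


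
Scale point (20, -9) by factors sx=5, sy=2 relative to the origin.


Scaling: (x*sx, y*sy) = (20*5, -9*2) = (100, -18)

(100, -18)


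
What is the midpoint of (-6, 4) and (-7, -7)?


Midpoint = ((-6+-7)/2, (4+-7)/2) = (-6.5, -1.5)

(-6.5, -1.5)


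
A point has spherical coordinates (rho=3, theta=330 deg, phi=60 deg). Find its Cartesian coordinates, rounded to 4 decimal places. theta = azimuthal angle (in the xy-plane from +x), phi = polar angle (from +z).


x = 3 * sin(60) * cos(330) = 2.25
y = 3 * sin(60) * sin(330) = -1.299
z = 3 * cos(60) = 1.5

(2.25, -1.299, 1.5)


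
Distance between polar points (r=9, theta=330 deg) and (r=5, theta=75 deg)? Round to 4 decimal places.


d = sqrt(r1^2 + r2^2 - 2*r1*r2*cos(t2-t1))
d = sqrt(9^2 + 5^2 - 2*9*5*cos(75-330)) = 11.3707

11.3707


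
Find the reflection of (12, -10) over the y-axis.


Reflection across y-axis: (x, y) -> (-x, y)
(12, -10) -> (-12, -10)

(-12, -10)


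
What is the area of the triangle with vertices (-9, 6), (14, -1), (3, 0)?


Area = |x1(y2-y3) + x2(y3-y1) + x3(y1-y2)| / 2
= |-9*(-1-0) + 14*(0-6) + 3*(6--1)| / 2
= 27

27


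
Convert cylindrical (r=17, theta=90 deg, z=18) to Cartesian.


x = 17 * cos(90) = 0
y = 17 * sin(90) = 17
z = 18

(0, 17, 18)


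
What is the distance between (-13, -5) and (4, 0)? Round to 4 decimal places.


d = sqrt((4--13)^2 + (0--5)^2) = 17.72

17.72


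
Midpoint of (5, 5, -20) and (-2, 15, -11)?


Midpoint = ((5+-2)/2, (5+15)/2, (-20+-11)/2) = (1.5, 10, -15.5)

(1.5, 10, -15.5)


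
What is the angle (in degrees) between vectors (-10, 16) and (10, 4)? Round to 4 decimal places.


dot = -10*10 + 16*4 = -36
|u| = 18.868, |v| = 10.7703
cos(angle) = -0.1772
angle = 100.204 degrees

100.204 degrees


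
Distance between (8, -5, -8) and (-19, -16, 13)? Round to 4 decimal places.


d = sqrt((-19-8)^2 + (-16--5)^2 + (13--8)^2) = 35.9305

35.9305


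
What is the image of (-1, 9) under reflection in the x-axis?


Reflection across x-axis: (x, y) -> (x, -y)
(-1, 9) -> (-1, -9)

(-1, -9)


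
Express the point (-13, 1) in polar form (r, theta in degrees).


r = sqrt((-13)^2 + 1^2) = 13.0384
theta = atan2(1, -13) = 175.6013 degrees

r = 13.0384, theta = 175.6013 degrees


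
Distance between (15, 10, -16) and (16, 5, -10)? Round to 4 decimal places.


d = sqrt((16-15)^2 + (5-10)^2 + (-10--16)^2) = 7.874

7.874


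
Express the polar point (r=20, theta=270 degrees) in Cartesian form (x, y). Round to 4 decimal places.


x = 20 * cos(270) = 0
y = 20 * sin(270) = -20

(0, -20)


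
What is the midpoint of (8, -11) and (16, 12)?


Midpoint = ((8+16)/2, (-11+12)/2) = (12, 0.5)

(12, 0.5)


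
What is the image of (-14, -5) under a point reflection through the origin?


Reflection through origin: (x, y) -> (-x, -y)
(-14, -5) -> (14, 5)

(14, 5)


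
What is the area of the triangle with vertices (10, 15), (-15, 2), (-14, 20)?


Area = |x1(y2-y3) + x2(y3-y1) + x3(y1-y2)| / 2
= |10*(2-20) + -15*(20-15) + -14*(15-2)| / 2
= 218.5

218.5


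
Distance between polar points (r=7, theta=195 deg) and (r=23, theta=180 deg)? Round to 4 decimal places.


d = sqrt(r1^2 + r2^2 - 2*r1*r2*cos(t2-t1))
d = sqrt(7^2 + 23^2 - 2*7*23*cos(180-195)) = 16.3393

16.3393


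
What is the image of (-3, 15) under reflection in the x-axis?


Reflection across x-axis: (x, y) -> (x, -y)
(-3, 15) -> (-3, -15)

(-3, -15)


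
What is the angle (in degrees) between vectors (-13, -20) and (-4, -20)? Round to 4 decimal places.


dot = -13*-4 + -20*-20 = 452
|u| = 23.8537, |v| = 20.3961
cos(angle) = 0.929
angle = 21.7139 degrees

21.7139 degrees


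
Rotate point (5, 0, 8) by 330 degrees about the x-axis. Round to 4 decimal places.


x' = 5
y' = 0*cos(330) - 8*sin(330) = 4
z' = 0*sin(330) + 8*cos(330) = 6.9282

(5, 4, 6.9282)


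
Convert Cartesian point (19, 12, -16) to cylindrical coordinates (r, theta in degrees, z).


r = sqrt(19^2 + 12^2) = 22.4722
theta = atan2(12, 19) = 32.2756 deg
z = -16

r = 22.4722, theta = 32.2756 deg, z = -16


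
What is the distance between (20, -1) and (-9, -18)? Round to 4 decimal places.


d = sqrt((-9-20)^2 + (-18--1)^2) = 33.6155

33.6155


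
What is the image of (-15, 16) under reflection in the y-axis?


Reflection across y-axis: (x, y) -> (-x, y)
(-15, 16) -> (15, 16)

(15, 16)


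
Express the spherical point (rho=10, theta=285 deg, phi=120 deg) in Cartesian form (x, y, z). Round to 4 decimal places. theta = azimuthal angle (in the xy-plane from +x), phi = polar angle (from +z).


x = 10 * sin(120) * cos(285) = 2.2414
y = 10 * sin(120) * sin(285) = -8.3652
z = 10 * cos(120) = -5

(2.2414, -8.3652, -5)


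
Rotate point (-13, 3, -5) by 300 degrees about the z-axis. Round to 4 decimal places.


x' = -13*cos(300) - 3*sin(300) = -3.9019
y' = -13*sin(300) + 3*cos(300) = 12.7583
z' = -5

(-3.9019, 12.7583, -5)


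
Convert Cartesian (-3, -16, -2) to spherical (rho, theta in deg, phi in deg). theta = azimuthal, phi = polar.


rho = sqrt((-3)^2 + (-16)^2 + (-2)^2) = 16.4012
theta = atan2(-16, -3) = 259.3803 deg
phi = acos(-2/16.4012) = 97.0042 deg

rho = 16.4012, theta = 259.3803 deg, phi = 97.0042 deg


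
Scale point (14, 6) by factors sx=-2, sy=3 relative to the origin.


Scaling: (x*sx, y*sy) = (14*-2, 6*3) = (-28, 18)

(-28, 18)


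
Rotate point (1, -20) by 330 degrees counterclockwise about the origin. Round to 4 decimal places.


x' = 1*cos(330) - -20*sin(330) = -9.134
y' = 1*sin(330) + -20*cos(330) = -17.8205

(-9.134, -17.8205)


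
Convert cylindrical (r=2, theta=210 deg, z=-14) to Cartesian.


x = 2 * cos(210) = -1.7321
y = 2 * sin(210) = -1
z = -14

(-1.7321, -1, -14)


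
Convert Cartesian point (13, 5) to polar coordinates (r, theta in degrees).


r = sqrt(13^2 + 5^2) = 13.9284
theta = atan2(5, 13) = 21.0375 degrees

r = 13.9284, theta = 21.0375 degrees


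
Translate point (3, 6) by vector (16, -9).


Translation: (x+dx, y+dy) = (3+16, 6+-9) = (19, -3)

(19, -3)


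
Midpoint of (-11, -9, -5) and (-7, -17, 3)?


Midpoint = ((-11+-7)/2, (-9+-17)/2, (-5+3)/2) = (-9, -13, -1)

(-9, -13, -1)


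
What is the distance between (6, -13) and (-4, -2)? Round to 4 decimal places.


d = sqrt((-4-6)^2 + (-2--13)^2) = 14.8661

14.8661


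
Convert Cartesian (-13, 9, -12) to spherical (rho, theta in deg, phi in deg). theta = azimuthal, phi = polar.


rho = sqrt((-13)^2 + 9^2 + (-12)^2) = 19.8494
theta = atan2(9, -13) = 145.3048 deg
phi = acos(-12/19.8494) = 127.1966 deg

rho = 19.8494, theta = 145.3048 deg, phi = 127.1966 deg


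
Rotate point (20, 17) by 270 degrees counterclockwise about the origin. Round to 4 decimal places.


x' = 20*cos(270) - 17*sin(270) = 17
y' = 20*sin(270) + 17*cos(270) = -20

(17, -20)


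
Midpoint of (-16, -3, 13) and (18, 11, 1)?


Midpoint = ((-16+18)/2, (-3+11)/2, (13+1)/2) = (1, 4, 7)

(1, 4, 7)


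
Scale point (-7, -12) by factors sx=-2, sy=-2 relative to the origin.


Scaling: (x*sx, y*sy) = (-7*-2, -12*-2) = (14, 24)

(14, 24)


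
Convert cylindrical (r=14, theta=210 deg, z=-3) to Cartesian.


x = 14 * cos(210) = -12.1244
y = 14 * sin(210) = -7
z = -3

(-12.1244, -7, -3)


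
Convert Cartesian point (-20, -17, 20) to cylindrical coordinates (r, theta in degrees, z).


r = sqrt((-20)^2 + (-17)^2) = 26.2488
theta = atan2(-17, -20) = 220.3645 deg
z = 20

r = 26.2488, theta = 220.3645 deg, z = 20


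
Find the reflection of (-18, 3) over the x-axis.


Reflection across x-axis: (x, y) -> (x, -y)
(-18, 3) -> (-18, -3)

(-18, -3)


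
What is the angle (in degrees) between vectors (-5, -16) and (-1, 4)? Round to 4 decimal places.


dot = -5*-1 + -16*4 = -59
|u| = 16.7631, |v| = 4.1231
cos(angle) = -0.8536
angle = 148.6097 degrees

148.6097 degrees


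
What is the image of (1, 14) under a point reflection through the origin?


Reflection through origin: (x, y) -> (-x, -y)
(1, 14) -> (-1, -14)

(-1, -14)


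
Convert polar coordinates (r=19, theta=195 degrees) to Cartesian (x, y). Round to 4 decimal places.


x = 19 * cos(195) = -18.3526
y = 19 * sin(195) = -4.9176

(-18.3526, -4.9176)


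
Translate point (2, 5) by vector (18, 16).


Translation: (x+dx, y+dy) = (2+18, 5+16) = (20, 21)

(20, 21)


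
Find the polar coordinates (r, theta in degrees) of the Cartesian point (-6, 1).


r = sqrt((-6)^2 + 1^2) = 6.0828
theta = atan2(1, -6) = 170.5377 degrees

r = 6.0828, theta = 170.5377 degrees


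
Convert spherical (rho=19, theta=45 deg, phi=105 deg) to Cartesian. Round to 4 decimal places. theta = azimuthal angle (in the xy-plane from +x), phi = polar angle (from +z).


x = 19 * sin(105) * cos(45) = 12.9772
y = 19 * sin(105) * sin(45) = 12.9772
z = 19 * cos(105) = -4.9176

(12.9772, 12.9772, -4.9176)


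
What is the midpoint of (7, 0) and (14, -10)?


Midpoint = ((7+14)/2, (0+-10)/2) = (10.5, -5)

(10.5, -5)


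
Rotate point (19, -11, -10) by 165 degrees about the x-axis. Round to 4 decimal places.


x' = 19
y' = -11*cos(165) - -10*sin(165) = 13.2134
z' = -11*sin(165) + -10*cos(165) = 6.8122

(19, 13.2134, 6.8122)


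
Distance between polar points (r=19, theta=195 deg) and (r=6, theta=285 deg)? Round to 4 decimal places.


d = sqrt(r1^2 + r2^2 - 2*r1*r2*cos(t2-t1))
d = sqrt(19^2 + 6^2 - 2*19*6*cos(285-195)) = 19.9249

19.9249


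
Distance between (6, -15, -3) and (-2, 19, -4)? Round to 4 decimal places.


d = sqrt((-2-6)^2 + (19--15)^2 + (-4--3)^2) = 34.9428

34.9428


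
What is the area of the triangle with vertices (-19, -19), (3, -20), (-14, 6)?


Area = |x1(y2-y3) + x2(y3-y1) + x3(y1-y2)| / 2
= |-19*(-20-6) + 3*(6--19) + -14*(-19--20)| / 2
= 277.5

277.5


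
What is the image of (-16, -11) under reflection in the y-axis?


Reflection across y-axis: (x, y) -> (-x, y)
(-16, -11) -> (16, -11)

(16, -11)


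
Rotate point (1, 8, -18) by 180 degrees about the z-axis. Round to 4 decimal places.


x' = 1*cos(180) - 8*sin(180) = -1
y' = 1*sin(180) + 8*cos(180) = -8
z' = -18

(-1, -8, -18)


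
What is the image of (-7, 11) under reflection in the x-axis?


Reflection across x-axis: (x, y) -> (x, -y)
(-7, 11) -> (-7, -11)

(-7, -11)


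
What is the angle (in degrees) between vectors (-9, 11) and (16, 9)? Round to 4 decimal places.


dot = -9*16 + 11*9 = -45
|u| = 14.2127, |v| = 18.3576
cos(angle) = -0.1725
angle = 99.9317 degrees

99.9317 degrees


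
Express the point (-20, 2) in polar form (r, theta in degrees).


r = sqrt((-20)^2 + 2^2) = 20.0998
theta = atan2(2, -20) = 174.2894 degrees

r = 20.0998, theta = 174.2894 degrees


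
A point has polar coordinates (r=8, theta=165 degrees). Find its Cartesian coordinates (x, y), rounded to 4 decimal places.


x = 8 * cos(165) = -7.7274
y = 8 * sin(165) = 2.0706

(-7.7274, 2.0706)


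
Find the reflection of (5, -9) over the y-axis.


Reflection across y-axis: (x, y) -> (-x, y)
(5, -9) -> (-5, -9)

(-5, -9)


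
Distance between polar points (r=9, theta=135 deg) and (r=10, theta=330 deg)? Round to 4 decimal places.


d = sqrt(r1^2 + r2^2 - 2*r1*r2*cos(t2-t1))
d = sqrt(9^2 + 10^2 - 2*9*10*cos(330-135)) = 18.8379

18.8379


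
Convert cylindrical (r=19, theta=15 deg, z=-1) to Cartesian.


x = 19 * cos(15) = 18.3526
y = 19 * sin(15) = 4.9176
z = -1

(18.3526, 4.9176, -1)


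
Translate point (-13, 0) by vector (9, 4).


Translation: (x+dx, y+dy) = (-13+9, 0+4) = (-4, 4)

(-4, 4)


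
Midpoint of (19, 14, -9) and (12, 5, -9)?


Midpoint = ((19+12)/2, (14+5)/2, (-9+-9)/2) = (15.5, 9.5, -9)

(15.5, 9.5, -9)


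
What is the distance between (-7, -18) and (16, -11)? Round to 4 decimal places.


d = sqrt((16--7)^2 + (-11--18)^2) = 24.0416

24.0416


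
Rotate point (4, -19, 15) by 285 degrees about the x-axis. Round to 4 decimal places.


x' = 4
y' = -19*cos(285) - 15*sin(285) = 9.5713
z' = -19*sin(285) + 15*cos(285) = 22.2349

(4, 9.5713, 22.2349)


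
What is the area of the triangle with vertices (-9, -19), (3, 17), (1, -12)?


Area = |x1(y2-y3) + x2(y3-y1) + x3(y1-y2)| / 2
= |-9*(17--12) + 3*(-12--19) + 1*(-19-17)| / 2
= 138

138


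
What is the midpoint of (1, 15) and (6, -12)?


Midpoint = ((1+6)/2, (15+-12)/2) = (3.5, 1.5)

(3.5, 1.5)


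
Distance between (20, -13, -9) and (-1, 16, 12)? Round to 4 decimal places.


d = sqrt((-1-20)^2 + (16--13)^2 + (12--9)^2) = 41.509

41.509


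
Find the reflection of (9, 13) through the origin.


Reflection through origin: (x, y) -> (-x, -y)
(9, 13) -> (-9, -13)

(-9, -13)


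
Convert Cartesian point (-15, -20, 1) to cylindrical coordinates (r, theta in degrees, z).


r = sqrt((-15)^2 + (-20)^2) = 25
theta = atan2(-20, -15) = 233.1301 deg
z = 1

r = 25, theta = 233.1301 deg, z = 1


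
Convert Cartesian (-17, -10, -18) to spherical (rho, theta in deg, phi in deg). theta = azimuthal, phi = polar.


rho = sqrt((-17)^2 + (-10)^2 + (-18)^2) = 26.7021
theta = atan2(-10, -17) = 210.4655 deg
phi = acos(-18/26.7021) = 132.3847 deg

rho = 26.7021, theta = 210.4655 deg, phi = 132.3847 deg


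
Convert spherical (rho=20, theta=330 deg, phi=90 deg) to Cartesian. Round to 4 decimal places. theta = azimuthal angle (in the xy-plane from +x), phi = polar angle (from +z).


x = 20 * sin(90) * cos(330) = 17.3205
y = 20 * sin(90) * sin(330) = -10
z = 20 * cos(90) = 0

(17.3205, -10, 0)


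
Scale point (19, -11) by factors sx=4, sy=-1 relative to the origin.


Scaling: (x*sx, y*sy) = (19*4, -11*-1) = (76, 11)

(76, 11)


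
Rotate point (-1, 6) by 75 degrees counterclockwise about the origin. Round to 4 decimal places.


x' = -1*cos(75) - 6*sin(75) = -6.0544
y' = -1*sin(75) + 6*cos(75) = 0.587

(-6.0544, 0.587)


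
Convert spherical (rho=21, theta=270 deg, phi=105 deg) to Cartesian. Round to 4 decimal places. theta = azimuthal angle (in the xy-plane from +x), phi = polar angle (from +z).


x = 21 * sin(105) * cos(270) = 0
y = 21 * sin(105) * sin(270) = -20.2844
z = 21 * cos(105) = -5.4352

(0, -20.2844, -5.4352)


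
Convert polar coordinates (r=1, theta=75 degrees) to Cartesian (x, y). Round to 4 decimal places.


x = 1 * cos(75) = 0.2588
y = 1 * sin(75) = 0.9659

(0.2588, 0.9659)


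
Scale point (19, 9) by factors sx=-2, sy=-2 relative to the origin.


Scaling: (x*sx, y*sy) = (19*-2, 9*-2) = (-38, -18)

(-38, -18)


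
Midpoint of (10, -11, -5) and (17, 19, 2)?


Midpoint = ((10+17)/2, (-11+19)/2, (-5+2)/2) = (13.5, 4, -1.5)

(13.5, 4, -1.5)


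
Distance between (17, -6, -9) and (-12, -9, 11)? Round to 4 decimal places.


d = sqrt((-12-17)^2 + (-9--6)^2 + (11--9)^2) = 35.3553

35.3553


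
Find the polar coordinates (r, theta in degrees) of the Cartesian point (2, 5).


r = sqrt(2^2 + 5^2) = 5.3852
theta = atan2(5, 2) = 68.1986 degrees

r = 5.3852, theta = 68.1986 degrees


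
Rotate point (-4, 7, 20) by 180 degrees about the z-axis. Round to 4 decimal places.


x' = -4*cos(180) - 7*sin(180) = 4
y' = -4*sin(180) + 7*cos(180) = -7
z' = 20

(4, -7, 20)


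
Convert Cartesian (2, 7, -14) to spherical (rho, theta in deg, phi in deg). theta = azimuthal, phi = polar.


rho = sqrt(2^2 + 7^2 + (-14)^2) = 15.7797
theta = atan2(7, 2) = 74.0546 deg
phi = acos(-14/15.7797) = 152.5252 deg

rho = 15.7797, theta = 74.0546 deg, phi = 152.5252 deg


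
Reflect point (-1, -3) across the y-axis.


Reflection across y-axis: (x, y) -> (-x, y)
(-1, -3) -> (1, -3)

(1, -3)


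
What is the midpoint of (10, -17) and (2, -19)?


Midpoint = ((10+2)/2, (-17+-19)/2) = (6, -18)

(6, -18)


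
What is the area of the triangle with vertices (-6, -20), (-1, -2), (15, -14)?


Area = |x1(y2-y3) + x2(y3-y1) + x3(y1-y2)| / 2
= |-6*(-2--14) + -1*(-14--20) + 15*(-20--2)| / 2
= 174

174


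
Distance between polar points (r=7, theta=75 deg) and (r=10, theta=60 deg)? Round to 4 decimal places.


d = sqrt(r1^2 + r2^2 - 2*r1*r2*cos(t2-t1))
d = sqrt(7^2 + 10^2 - 2*7*10*cos(60-75)) = 3.7108

3.7108


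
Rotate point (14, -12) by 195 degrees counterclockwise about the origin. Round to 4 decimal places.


x' = 14*cos(195) - -12*sin(195) = -16.6288
y' = 14*sin(195) + -12*cos(195) = 7.9676

(-16.6288, 7.9676)


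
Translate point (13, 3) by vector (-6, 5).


Translation: (x+dx, y+dy) = (13+-6, 3+5) = (7, 8)

(7, 8)


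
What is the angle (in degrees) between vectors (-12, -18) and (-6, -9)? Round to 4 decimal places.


dot = -12*-6 + -18*-9 = 234
|u| = 21.6333, |v| = 10.8167
cos(angle) = 1
angle = 0 degrees

0 degrees


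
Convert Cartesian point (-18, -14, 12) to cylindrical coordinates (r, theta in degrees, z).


r = sqrt((-18)^2 + (-14)^2) = 22.8035
theta = atan2(-14, -18) = 217.875 deg
z = 12

r = 22.8035, theta = 217.875 deg, z = 12


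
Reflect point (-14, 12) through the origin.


Reflection through origin: (x, y) -> (-x, -y)
(-14, 12) -> (14, -12)

(14, -12)


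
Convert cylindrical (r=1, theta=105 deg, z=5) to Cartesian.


x = 1 * cos(105) = -0.2588
y = 1 * sin(105) = 0.9659
z = 5

(-0.2588, 0.9659, 5)


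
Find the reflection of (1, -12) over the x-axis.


Reflection across x-axis: (x, y) -> (x, -y)
(1, -12) -> (1, 12)

(1, 12)


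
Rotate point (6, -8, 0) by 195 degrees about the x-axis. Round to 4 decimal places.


x' = 6
y' = -8*cos(195) - 0*sin(195) = 7.7274
z' = -8*sin(195) + 0*cos(195) = 2.0706

(6, 7.7274, 2.0706)


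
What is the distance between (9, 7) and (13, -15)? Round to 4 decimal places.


d = sqrt((13-9)^2 + (-15-7)^2) = 22.3607

22.3607
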